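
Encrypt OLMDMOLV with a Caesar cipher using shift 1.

O(14): 14+1=15 → P
L(11): 11+1=12 → M
M(12): 12+1=13 → N
D(3): 3+1=4 → E
M(12): 12+1=13 → N
O(14): 14+1=15 → P
L(11): 11+1=12 → M
V(21): 21+1=22 → W

PMNENPMW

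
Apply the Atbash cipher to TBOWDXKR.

GYLDWCPI

T(19) → G(6)
B(1) → Y(24)
O(14) → L(11)
W(22) → D(3)
D(3) → W(22)
X(23) → C(2)
K(10) → P(15)
R(17) → I(8)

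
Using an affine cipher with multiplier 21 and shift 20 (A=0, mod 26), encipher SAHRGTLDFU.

IULNQDRFVY

S(18): 21·18+20=398≡8 → I
A(0): 21·0+20=20 → U
H(7): 21·7+20=167≡11 → L
R(17): 21·17+20=377≡13 → N
G(6): 21·6+20=146≡16 → Q
T(19): 21·19+20=419≡3 → D
L(11): 21·11+20=251≡17 → R
D(3): 21·3+20=83≡5 → F
F(5): 21·5+20=125≡21 → V
U(20): 21·20+20=440≡24 → Y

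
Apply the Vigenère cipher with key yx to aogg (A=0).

yled

Repeat the key across the message: yxyx
a(0)+y(24): 24 → y
o(14)+x(23): 37≡11 → l
g(6)+y(24): 30≡4 → e
g(6)+x(23): 29≡3 → d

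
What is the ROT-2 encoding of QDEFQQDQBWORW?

SFGHSSFSDYQTY

Q(16): 16+2=18 → S
D(3): 3+2=5 → F
E(4): 4+2=6 → G
F(5): 5+2=7 → H
Q(16): 16+2=18 → S
Q(16): 16+2=18 → S
D(3): 3+2=5 → F
Q(16): 16+2=18 → S
B(1): 1+2=3 → D
W(22): 22+2=24 → Y
O(14): 14+2=16 → Q
R(17): 17+2=19 → T
W(22): 22+2=24 → Y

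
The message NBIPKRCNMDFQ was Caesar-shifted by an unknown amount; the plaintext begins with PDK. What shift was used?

24

From the crib: N(13)−P(15)=-2≡24, so the shift is 24.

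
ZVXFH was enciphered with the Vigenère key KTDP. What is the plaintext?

PCUQX

Repeat the key across the ciphertext: KTDPK
Z(25)−K(10): 15 → P
V(21)−T(19): 2 → C
X(23)−D(3): 20 → U
F(5)−P(15): -10≡16 → Q
H(7)−K(10): -3≡23 → X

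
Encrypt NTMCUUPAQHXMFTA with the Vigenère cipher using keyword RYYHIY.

ERKJCSGYOOFKWRY

Repeat the key across the message: RYYHIYRYYHIYRYY
N(13)+R(17): 30≡4 → E
T(19)+Y(24): 43≡17 → R
M(12)+Y(24): 36≡10 → K
C(2)+H(7): 9 → J
U(20)+I(8): 28≡2 → C
U(20)+Y(24): 44≡18 → S
P(15)+R(17): 32≡6 → G
A(0)+Y(24): 24 → Y
Q(16)+Y(24): 40≡14 → O
H(7)+H(7): 14 → O
X(23)+I(8): 31≡5 → F
M(12)+Y(24): 36≡10 → K
F(5)+R(17): 22 → W
T(19)+Y(24): 43≡17 → R
A(0)+Y(24): 24 → Y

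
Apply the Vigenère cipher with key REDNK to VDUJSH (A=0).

MHXWCY

Repeat the key across the message: REDNKR
V(21)+R(17): 38≡12 → M
D(3)+E(4): 7 → H
U(20)+D(3): 23 → X
J(9)+N(13): 22 → W
S(18)+K(10): 28≡2 → C
H(7)+R(17): 24 → Y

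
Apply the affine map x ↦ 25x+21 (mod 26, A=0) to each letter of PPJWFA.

P(15): 25·15+21=396≡6 → G
P(15): 25·15+21=396≡6 → G
J(9): 25·9+21=246≡12 → M
W(22): 25·22+21=571≡25 → Z
F(5): 25·5+21=146≡16 → Q
A(0): 25·0+21=21 → V

GGMZQV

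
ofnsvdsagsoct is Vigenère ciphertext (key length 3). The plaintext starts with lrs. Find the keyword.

dov

Subtract each crib letter from the matching ciphertext letter (mod 26):
o(14)−l(11)=3 → d
f(5)−r(17)=-12≡14 → o
n(13)−s(18)=-5≡21 → v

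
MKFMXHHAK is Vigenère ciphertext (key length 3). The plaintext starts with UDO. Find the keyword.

Subtract each crib letter from the matching ciphertext letter (mod 26):
M(12)−U(20)=-8≡18 → S
K(10)−D(3)=7 → H
F(5)−O(14)=-9≡17 → R

SHR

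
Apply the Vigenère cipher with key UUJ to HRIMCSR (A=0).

BLRGWBL

Repeat the key across the message: UUJUUJU
H(7)+U(20): 27≡1 → B
R(17)+U(20): 37≡11 → L
I(8)+J(9): 17 → R
M(12)+U(20): 32≡6 → G
C(2)+U(20): 22 → W
S(18)+J(9): 27≡1 → B
R(17)+U(20): 37≡11 → L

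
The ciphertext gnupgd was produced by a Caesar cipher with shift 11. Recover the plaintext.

g(6): 6−11=-5≡21 → v
n(13): 13−11=2 → c
u(20): 20−11=9 → j
p(15): 15−11=4 → e
g(6): 6−11=-5≡21 → v
d(3): 3−11=-8≡18 → s

vcjevs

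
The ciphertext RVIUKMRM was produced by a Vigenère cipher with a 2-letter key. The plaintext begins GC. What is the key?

LT

Subtract each crib letter from the matching ciphertext letter (mod 26):
R(17)−G(6)=11 → L
V(21)−C(2)=19 → T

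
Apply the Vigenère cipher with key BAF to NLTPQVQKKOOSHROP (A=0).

OLYQQARKPPOXIRTQ

Repeat the key across the message: BAFBAFBAFBAFBAFB
N(13)+B(1): 14 → O
L(11)+A(0): 11 → L
T(19)+F(5): 24 → Y
P(15)+B(1): 16 → Q
Q(16)+A(0): 16 → Q
V(21)+F(5): 26≡0 → A
Q(16)+B(1): 17 → R
K(10)+A(0): 10 → K
K(10)+F(5): 15 → P
O(14)+B(1): 15 → P
O(14)+A(0): 14 → O
S(18)+F(5): 23 → X
H(7)+B(1): 8 → I
R(17)+A(0): 17 → R
O(14)+F(5): 19 → T
P(15)+B(1): 16 → Q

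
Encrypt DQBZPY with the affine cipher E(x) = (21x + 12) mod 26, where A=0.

D(3): 21·3+12=75≡23 → X
Q(16): 21·16+12=348≡10 → K
B(1): 21·1+12=33≡7 → H
Z(25): 21·25+12=537≡17 → R
P(15): 21·15+12=327≡15 → P
Y(24): 21·24+12=516≡22 → W

XKHRPW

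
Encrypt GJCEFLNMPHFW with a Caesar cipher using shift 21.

G(6): 6+21=27≡1 → B
J(9): 9+21=30≡4 → E
C(2): 2+21=23 → X
E(4): 4+21=25 → Z
F(5): 5+21=26≡0 → A
L(11): 11+21=32≡6 → G
N(13): 13+21=34≡8 → I
M(12): 12+21=33≡7 → H
P(15): 15+21=36≡10 → K
H(7): 7+21=28≡2 → C
F(5): 5+21=26≡0 → A
W(22): 22+21=43≡17 → R

BEXZAGIHKCAR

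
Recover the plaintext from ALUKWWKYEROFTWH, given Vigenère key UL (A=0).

GAAZCLQNKGUUZLN

Repeat the key across the ciphertext: ULULULULULULULU
A(0)−U(20): -20≡6 → G
L(11)−L(11): 0 → A
U(20)−U(20): 0 → A
K(10)−L(11): -1≡25 → Z
W(22)−U(20): 2 → C
W(22)−L(11): 11 → L
K(10)−U(20): -10≡16 → Q
Y(24)−L(11): 13 → N
E(4)−U(20): -16≡10 → K
R(17)−L(11): 6 → G
O(14)−U(20): -6≡20 → U
F(5)−L(11): -6≡20 → U
T(19)−U(20): -1≡25 → Z
W(22)−L(11): 11 → L
H(7)−U(20): -13≡13 → N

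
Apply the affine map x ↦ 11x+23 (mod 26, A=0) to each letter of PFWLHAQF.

GAFOWXRA

P(15): 11·15+23=188≡6 → G
F(5): 11·5+23=78≡0 → A
W(22): 11·22+23=265≡5 → F
L(11): 11·11+23=144≡14 → O
H(7): 11·7+23=100≡22 → W
A(0): 11·0+23=23 → X
Q(16): 11·16+23=199≡17 → R
F(5): 11·5+23=78≡0 → A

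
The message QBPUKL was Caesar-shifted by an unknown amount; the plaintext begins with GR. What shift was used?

10

From the crib: Q(16)−G(6)=10, so the shift is 10.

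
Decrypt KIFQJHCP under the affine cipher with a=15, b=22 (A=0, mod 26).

The inverse of 15 mod 26 is 7, since 15·7=105≡1. Apply D(y)=7·(y−22) mod 26:
K(10): 7·(10−22)=-84≡20 → U
I(8): 7·(8−22)=-98≡6 → G
F(5): 7·(5−22)=-119≡11 → L
Q(16): 7·(16−22)=-42≡10 → K
J(9): 7·(9−22)=-91≡13 → N
H(7): 7·(7−22)=-105≡25 → Z
C(2): 7·(2−22)=-140≡16 → Q
P(15): 7·(15−22)=-49≡3 → D

UGLKNZQD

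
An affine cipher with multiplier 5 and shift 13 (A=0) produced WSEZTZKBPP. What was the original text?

The inverse of 5 mod 26 is 21, since 5·21=105≡1. Apply D(y)=21·(y−13) mod 26:
W(22): 21·(22−13)=189≡7 → H
S(18): 21·(18−13)=105≡1 → B
E(4): 21·(4−13)=-189≡19 → T
Z(25): 21·(25−13)=252≡18 → S
T(19): 21·(19−13)=126≡22 → W
Z(25): 21·(25−13)=252≡18 → S
K(10): 21·(10−13)=-63≡15 → P
B(1): 21·(1−13)=-252≡8 → I
P(15): 21·(15−13)=42≡16 → Q
P(15): 21·(15−13)=42≡16 → Q

HBTSWSPIQQ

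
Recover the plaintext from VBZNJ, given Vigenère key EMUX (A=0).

RPFQF

Repeat the key across the ciphertext: EMUXE
V(21)−E(4): 17 → R
B(1)−M(12): -11≡15 → P
Z(25)−U(20): 5 → F
N(13)−X(23): -10≡16 → Q
J(9)−E(4): 5 → F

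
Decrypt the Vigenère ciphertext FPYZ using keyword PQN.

QZLK

Repeat the key across the ciphertext: PQNP
F(5)−P(15): -10≡16 → Q
P(15)−Q(16): -1≡25 → Z
Y(24)−N(13): 11 → L
Z(25)−P(15): 10 → K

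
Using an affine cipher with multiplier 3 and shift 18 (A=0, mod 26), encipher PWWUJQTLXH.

LGGATOXZJN

P(15): 3·15+18=63≡11 → L
W(22): 3·22+18=84≡6 → G
W(22): 3·22+18=84≡6 → G
U(20): 3·20+18=78≡0 → A
J(9): 3·9+18=45≡19 → T
Q(16): 3·16+18=66≡14 → O
T(19): 3·19+18=75≡23 → X
L(11): 3·11+18=51≡25 → Z
X(23): 3·23+18=87≡9 → J
H(7): 3·7+18=39≡13 → N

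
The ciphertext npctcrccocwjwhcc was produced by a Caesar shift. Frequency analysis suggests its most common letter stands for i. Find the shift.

20

The most frequent ciphertext letter is c (appears 7 times).
c is position 2; i is position 8.
Shift = -6≡20.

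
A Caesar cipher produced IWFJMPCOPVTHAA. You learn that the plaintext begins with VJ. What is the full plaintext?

From the crib: I(8)−V(21)=-13≡13, so the shift is 13.
Subtract 13 from each ciphertext letter:
I(8): 8−13=-5≡21 → V
W(22): 22−13=9 → J
F(5): 5−13=-8≡18 → S
J(9): 9−13=-4≡22 → W
M(12): 12−13=-1≡25 → Z
P(15): 15−13=2 → C
C(2): 2−13=-11≡15 → P
O(14): 14−13=1 → B
P(15): 15−13=2 → C
V(21): 21−13=8 → I
T(19): 19−13=6 → G
H(7): 7−13=-6≡20 → U
A(0): 0−13=-13≡13 → N
A(0): 0−13=-13≡13 → N

VJSWZCPBCIGUNN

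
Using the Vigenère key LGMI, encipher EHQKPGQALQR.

PNCSAMCIWWD

Repeat the key across the message: LGMILGMILGM
E(4)+L(11): 15 → P
H(7)+G(6): 13 → N
Q(16)+M(12): 28≡2 → C
K(10)+I(8): 18 → S
P(15)+L(11): 26≡0 → A
G(6)+G(6): 12 → M
Q(16)+M(12): 28≡2 → C
A(0)+I(8): 8 → I
L(11)+L(11): 22 → W
Q(16)+G(6): 22 → W
R(17)+M(12): 29≡3 → D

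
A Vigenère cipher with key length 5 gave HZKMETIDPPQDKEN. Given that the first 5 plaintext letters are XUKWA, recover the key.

KFAQE

Subtract each crib letter from the matching ciphertext letter (mod 26):
H(7)−X(23)=-16≡10 → K
Z(25)−U(20)=5 → F
K(10)−K(10)=0 → A
M(12)−W(22)=-10≡16 → Q
E(4)−A(0)=4 → E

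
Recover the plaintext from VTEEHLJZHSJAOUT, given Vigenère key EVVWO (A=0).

RYJITHOELEFFTYF

Repeat the key across the ciphertext: EVVWOEVVWOEVVWO
V(21)−E(4): 17 → R
T(19)−V(21): -2≡24 → Y
E(4)−V(21): -17≡9 → J
E(4)−W(22): -18≡8 → I
H(7)−O(14): -7≡19 → T
L(11)−E(4): 7 → H
J(9)−V(21): -12≡14 → O
Z(25)−V(21): 4 → E
H(7)−W(22): -15≡11 → L
S(18)−O(14): 4 → E
J(9)−E(4): 5 → F
A(0)−V(21): -21≡5 → F
O(14)−V(21): -7≡19 → T
U(20)−W(22): -2≡24 → Y
T(19)−O(14): 5 → F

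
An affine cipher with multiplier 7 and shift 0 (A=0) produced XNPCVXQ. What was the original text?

HNREDHG

The inverse of 7 mod 26 is 15, since 7·15=105≡1. Apply D(y)=15·(y−0) mod 26:
X(23): 15·(23−0)=345≡7 → H
N(13): 15·(13−0)=195≡13 → N
P(15): 15·(15−0)=225≡17 → R
C(2): 15·(2−0)=30≡4 → E
V(21): 15·(21−0)=315≡3 → D
X(23): 15·(23−0)=345≡7 → H
Q(16): 15·(16−0)=240≡6 → G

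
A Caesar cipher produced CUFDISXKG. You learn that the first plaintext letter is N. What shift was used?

15

From the crib: C(2)−N(13)=-11≡15, so the shift is 15.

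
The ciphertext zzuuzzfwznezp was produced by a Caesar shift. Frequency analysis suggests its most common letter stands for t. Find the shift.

6

The most frequent ciphertext letter is z (appears 6 times).
z is position 25; t is position 19.
Shift = 6.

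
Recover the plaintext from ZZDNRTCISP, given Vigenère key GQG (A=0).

TJXHBNWSMJ

Repeat the key across the ciphertext: GQGGQGGQGG
Z(25)−G(6): 19 → T
Z(25)−Q(16): 9 → J
D(3)−G(6): -3≡23 → X
N(13)−G(6): 7 → H
R(17)−Q(16): 1 → B
T(19)−G(6): 13 → N
C(2)−G(6): -4≡22 → W
I(8)−Q(16): -8≡18 → S
S(18)−G(6): 12 → M
P(15)−G(6): 9 → J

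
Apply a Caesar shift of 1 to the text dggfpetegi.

ehhgqfufhj

d(3): 3+1=4 → e
g(6): 6+1=7 → h
g(6): 6+1=7 → h
f(5): 5+1=6 → g
p(15): 15+1=16 → q
e(4): 4+1=5 → f
t(19): 19+1=20 → u
e(4): 4+1=5 → f
g(6): 6+1=7 → h
i(8): 8+1=9 → j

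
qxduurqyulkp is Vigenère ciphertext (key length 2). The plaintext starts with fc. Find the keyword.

lv

Subtract each crib letter from the matching ciphertext letter (mod 26):
q(16)−f(5)=11 → l
x(23)−c(2)=21 → v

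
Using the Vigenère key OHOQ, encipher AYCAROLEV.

Repeat the key across the message: OHOQOHOQO
A(0)+O(14): 14 → O
Y(24)+H(7): 31≡5 → F
C(2)+O(14): 16 → Q
A(0)+Q(16): 16 → Q
R(17)+O(14): 31≡5 → F
O(14)+H(7): 21 → V
L(11)+O(14): 25 → Z
E(4)+Q(16): 20 → U
V(21)+O(14): 35≡9 → J

OFQQFVZUJ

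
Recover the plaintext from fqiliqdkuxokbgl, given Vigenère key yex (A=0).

Repeat the key across the ciphertext: yexyexyexyexyex
f(5)−y(24): -19≡7 → h
q(16)−e(4): 12 → m
i(8)−x(23): -15≡11 → l
l(11)−y(24): -13≡13 → n
i(8)−e(4): 4 → e
q(16)−x(23): -7≡19 → t
d(3)−y(24): -21≡5 → f
k(10)−e(4): 6 → g
u(20)−x(23): -3≡23 → x
x(23)−y(24): -1≡25 → z
o(14)−e(4): 10 → k
k(10)−x(23): -13≡13 → n
b(1)−y(24): -23≡3 → d
g(6)−e(4): 2 → c
l(11)−x(23): -12≡14 → o

hmlnetfgxzkndco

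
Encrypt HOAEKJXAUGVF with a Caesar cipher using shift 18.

H(7): 7+18=25 → Z
O(14): 14+18=32≡6 → G
A(0): 0+18=18 → S
E(4): 4+18=22 → W
K(10): 10+18=28≡2 → C
J(9): 9+18=27≡1 → B
X(23): 23+18=41≡15 → P
A(0): 0+18=18 → S
U(20): 20+18=38≡12 → M
G(6): 6+18=24 → Y
V(21): 21+18=39≡13 → N
F(5): 5+18=23 → X

ZGSWCBPSMYNX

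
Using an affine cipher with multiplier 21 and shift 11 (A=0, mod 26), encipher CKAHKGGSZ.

C(2): 21·2+11=53≡1 → B
K(10): 21·10+11=221≡13 → N
A(0): 21·0+11=11 → L
H(7): 21·7+11=158≡2 → C
K(10): 21·10+11=221≡13 → N
G(6): 21·6+11=137≡7 → H
G(6): 21·6+11=137≡7 → H
S(18): 21·18+11=389≡25 → Z
Z(25): 21·25+11=536≡16 → Q

BNLCNHHZQ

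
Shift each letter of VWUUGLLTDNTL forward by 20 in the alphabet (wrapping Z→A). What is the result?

PQOOAFFNXHNF

V(21): 21+20=41≡15 → P
W(22): 22+20=42≡16 → Q
U(20): 20+20=40≡14 → O
U(20): 20+20=40≡14 → O
G(6): 6+20=26≡0 → A
L(11): 11+20=31≡5 → F
L(11): 11+20=31≡5 → F
T(19): 19+20=39≡13 → N
D(3): 3+20=23 → X
N(13): 13+20=33≡7 → H
T(19): 19+20=39≡13 → N
L(11): 11+20=31≡5 → F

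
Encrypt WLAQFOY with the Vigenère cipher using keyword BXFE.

XIFUGLD

Repeat the key across the message: BXFEBXF
W(22)+B(1): 23 → X
L(11)+X(23): 34≡8 → I
A(0)+F(5): 5 → F
Q(16)+E(4): 20 → U
F(5)+B(1): 6 → G
O(14)+X(23): 37≡11 → L
Y(24)+F(5): 29≡3 → D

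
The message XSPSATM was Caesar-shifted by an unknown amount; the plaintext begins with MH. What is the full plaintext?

MHEHPIB

From the crib: X(23)−M(12)=11, so the shift is 11.
Subtract 11 from each ciphertext letter:
X(23): 23−11=12 → M
S(18): 18−11=7 → H
P(15): 15−11=4 → E
S(18): 18−11=7 → H
A(0): 0−11=-11≡15 → P
T(19): 19−11=8 → I
M(12): 12−11=1 → B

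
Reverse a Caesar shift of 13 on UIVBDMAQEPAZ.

HVIOQZNDRCNM

U(20): 20−13=7 → H
I(8): 8−13=-5≡21 → V
V(21): 21−13=8 → I
B(1): 1−13=-12≡14 → O
D(3): 3−13=-10≡16 → Q
M(12): 12−13=-1≡25 → Z
A(0): 0−13=-13≡13 → N
Q(16): 16−13=3 → D
E(4): 4−13=-9≡17 → R
P(15): 15−13=2 → C
A(0): 0−13=-13≡13 → N
Z(25): 25−13=12 → M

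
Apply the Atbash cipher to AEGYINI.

A(0) → Z(25)
E(4) → V(21)
G(6) → T(19)
Y(24) → B(1)
I(8) → R(17)
N(13) → M(12)
I(8) → R(17)

ZVTBRMR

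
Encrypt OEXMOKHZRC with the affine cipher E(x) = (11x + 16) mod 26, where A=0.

OIJSOWPFVM

O(14): 11·14+16=170≡14 → O
E(4): 11·4+16=60≡8 → I
X(23): 11·23+16=269≡9 → J
M(12): 11·12+16=148≡18 → S
O(14): 11·14+16=170≡14 → O
K(10): 11·10+16=126≡22 → W
H(7): 11·7+16=93≡15 → P
Z(25): 11·25+16=291≡5 → F
R(17): 11·17+16=203≡21 → V
C(2): 11·2+16=38≡12 → M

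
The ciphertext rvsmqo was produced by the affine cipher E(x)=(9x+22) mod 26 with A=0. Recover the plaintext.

lxowic

The inverse of 9 mod 26 is 3, since 9·3=27≡1. Apply D(y)=3·(y−22) mod 26:
r(17): 3·(17−22)=-15≡11 → l
v(21): 3·(21−22)=-3≡23 → x
s(18): 3·(18−22)=-12≡14 → o
m(12): 3·(12−22)=-30≡22 → w
q(16): 3·(16−22)=-18≡8 → i
o(14): 3·(14−22)=-24≡2 → c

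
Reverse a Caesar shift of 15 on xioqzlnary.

itzbkwylcj

x(23): 23−15=8 → i
i(8): 8−15=-7≡19 → t
o(14): 14−15=-1≡25 → z
q(16): 16−15=1 → b
z(25): 25−15=10 → k
l(11): 11−15=-4≡22 → w
n(13): 13−15=-2≡24 → y
a(0): 0−15=-15≡11 → l
r(17): 17−15=2 → c
y(24): 24−15=9 → j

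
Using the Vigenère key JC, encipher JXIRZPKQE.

SZRTIRTSN

Repeat the key across the message: JCJCJCJCJ
J(9)+J(9): 18 → S
X(23)+C(2): 25 → Z
I(8)+J(9): 17 → R
R(17)+C(2): 19 → T
Z(25)+J(9): 34≡8 → I
P(15)+C(2): 17 → R
K(10)+J(9): 19 → T
Q(16)+C(2): 18 → S
E(4)+J(9): 13 → N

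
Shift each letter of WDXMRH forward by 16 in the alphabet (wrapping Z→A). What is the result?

W(22): 22+16=38≡12 → M
D(3): 3+16=19 → T
X(23): 23+16=39≡13 → N
M(12): 12+16=28≡2 → C
R(17): 17+16=33≡7 → H
H(7): 7+16=23 → X

MTNCHX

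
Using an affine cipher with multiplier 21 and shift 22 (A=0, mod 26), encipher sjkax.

kdywl

s(18): 21·18+22=400≡10 → k
j(9): 21·9+22=211≡3 → d
k(10): 21·10+22=232≡24 → y
a(0): 21·0+22=22 → w
x(23): 21·23+22=505≡11 → l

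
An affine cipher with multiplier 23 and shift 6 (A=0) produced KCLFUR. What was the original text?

QKHJEF

The inverse of 23 mod 26 is 17, since 23·17=391≡1. Apply D(y)=17·(y−6) mod 26:
K(10): 17·(10−6)=68≡16 → Q
C(2): 17·(2−6)=-68≡10 → K
L(11): 17·(11−6)=85≡7 → H
F(5): 17·(5−6)=-17≡9 → J
U(20): 17·(20−6)=238≡4 → E
R(17): 17·(17−6)=187≡5 → F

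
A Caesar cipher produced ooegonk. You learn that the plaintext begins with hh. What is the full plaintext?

hhxzhgd

From the crib: o(14)−h(7)=7, so the shift is 7.
Subtract 7 from each ciphertext letter:
o(14): 14−7=7 → h
o(14): 14−7=7 → h
e(4): 4−7=-3≡23 → x
g(6): 6−7=-1≡25 → z
o(14): 14−7=7 → h
n(13): 13−7=6 → g
k(10): 10−7=3 → d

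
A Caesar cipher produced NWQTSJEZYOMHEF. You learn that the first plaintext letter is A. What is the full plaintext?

AJDGFWRMLBZURS

From the crib: N(13)−A(0)=13, so the shift is 13.
Subtract 13 from each ciphertext letter:
N(13): 13−13=0 → A
W(22): 22−13=9 → J
Q(16): 16−13=3 → D
T(19): 19−13=6 → G
S(18): 18−13=5 → F
J(9): 9−13=-4≡22 → W
E(4): 4−13=-9≡17 → R
Z(25): 25−13=12 → M
Y(24): 24−13=11 → L
O(14): 14−13=1 → B
M(12): 12−13=-1≡25 → Z
H(7): 7−13=-6≡20 → U
E(4): 4−13=-9≡17 → R
F(5): 5−13=-8≡18 → S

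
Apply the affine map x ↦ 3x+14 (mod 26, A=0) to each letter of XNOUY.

FBEWI

X(23): 3·23+14=83≡5 → F
N(13): 3·13+14=53≡1 → B
O(14): 3·14+14=56≡4 → E
U(20): 3·20+14=74≡22 → W
Y(24): 3·24+14=86≡8 → I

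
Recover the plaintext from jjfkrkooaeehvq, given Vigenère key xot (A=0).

Repeat the key across the ciphertext: xotxotxotxotxo
j(9)−x(23): -14≡12 → m
j(9)−o(14): -5≡21 → v
f(5)−t(19): -14≡12 → m
k(10)−x(23): -13≡13 → n
r(17)−o(14): 3 → d
k(10)−t(19): -9≡17 → r
o(14)−x(23): -9≡17 → r
o(14)−o(14): 0 → a
a(0)−t(19): -19≡7 → h
e(4)−x(23): -19≡7 → h
e(4)−o(14): -10≡16 → q
h(7)−t(19): -12≡14 → o
v(21)−x(23): -2≡24 → y
q(16)−o(14): 2 → c

mvmndrrahhqoyc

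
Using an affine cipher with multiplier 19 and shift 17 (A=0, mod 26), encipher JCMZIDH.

GDLYNWU

J(9): 19·9+17=188≡6 → G
C(2): 19·2+17=55≡3 → D
M(12): 19·12+17=245≡11 → L
Z(25): 19·25+17=492≡24 → Y
I(8): 19·8+17=169≡13 → N
D(3): 19·3+17=74≡22 → W
H(7): 19·7+17=150≡20 → U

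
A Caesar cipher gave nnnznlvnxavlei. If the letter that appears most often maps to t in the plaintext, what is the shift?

20

The most frequent ciphertext letter is n (appears 5 times).
n is position 13; t is position 19.
Shift = -6≡20.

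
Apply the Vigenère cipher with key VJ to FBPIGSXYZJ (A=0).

Repeat the key across the message: VJVJVJVJVJ
F(5)+V(21): 26≡0 → A
B(1)+J(9): 10 → K
P(15)+V(21): 36≡10 → K
I(8)+J(9): 17 → R
G(6)+V(21): 27≡1 → B
S(18)+J(9): 27≡1 → B
X(23)+V(21): 44≡18 → S
Y(24)+J(9): 33≡7 → H
Z(25)+V(21): 46≡20 → U
J(9)+J(9): 18 → S

AKKRBBSHUS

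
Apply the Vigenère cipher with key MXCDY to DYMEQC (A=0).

PVOHOO

Repeat the key across the message: MXCDYM
D(3)+M(12): 15 → P
Y(24)+X(23): 47≡21 → V
M(12)+C(2): 14 → O
E(4)+D(3): 7 → H
Q(16)+Y(24): 40≡14 → O
C(2)+M(12): 14 → O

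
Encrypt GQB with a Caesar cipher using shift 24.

G(6): 6+24=30≡4 → E
Q(16): 16+24=40≡14 → O
B(1): 1+24=25 → Z

EOZ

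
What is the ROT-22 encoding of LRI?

L(11): 11+22=33≡7 → H
R(17): 17+22=39≡13 → N
I(8): 8+22=30≡4 → E

HNE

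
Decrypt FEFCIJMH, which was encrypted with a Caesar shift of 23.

F(5): 5−23=-18≡8 → I
E(4): 4−23=-19≡7 → H
F(5): 5−23=-18≡8 → I
C(2): 2−23=-21≡5 → F
I(8): 8−23=-15≡11 → L
J(9): 9−23=-14≡12 → M
M(12): 12−23=-11≡15 → P
H(7): 7−23=-16≡10 → K

IHIFLMPK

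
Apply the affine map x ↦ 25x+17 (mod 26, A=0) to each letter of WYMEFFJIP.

VTFNMMIJC

W(22): 25·22+17=567≡21 → V
Y(24): 25·24+17=617≡19 → T
M(12): 25·12+17=317≡5 → F
E(4): 25·4+17=117≡13 → N
F(5): 25·5+17=142≡12 → M
F(5): 25·5+17=142≡12 → M
J(9): 25·9+17=242≡8 → I
I(8): 25·8+17=217≡9 → J
P(15): 25·15+17=392≡2 → C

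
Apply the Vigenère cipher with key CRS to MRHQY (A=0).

OIZSP

Repeat the key across the message: CRSCR
M(12)+C(2): 14 → O
R(17)+R(17): 34≡8 → I
H(7)+S(18): 25 → Z
Q(16)+C(2): 18 → S
Y(24)+R(17): 41≡15 → P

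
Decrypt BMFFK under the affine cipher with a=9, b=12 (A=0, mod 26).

TAFFU

The inverse of 9 mod 26 is 3, since 9·3=27≡1. Apply D(y)=3·(y−12) mod 26:
B(1): 3·(1−12)=-33≡19 → T
M(12): 3·(12−12)=0 → A
F(5): 3·(5−12)=-21≡5 → F
F(5): 3·(5−12)=-21≡5 → F
K(10): 3·(10−12)=-6≡20 → U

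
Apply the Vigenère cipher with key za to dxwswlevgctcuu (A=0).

cxvsvldvfcsctu

Repeat the key across the message: zazazazazazaza
d(3)+z(25): 28≡2 → c
x(23)+a(0): 23 → x
w(22)+z(25): 47≡21 → v
s(18)+a(0): 18 → s
w(22)+z(25): 47≡21 → v
l(11)+a(0): 11 → l
e(4)+z(25): 29≡3 → d
v(21)+a(0): 21 → v
g(6)+z(25): 31≡5 → f
c(2)+a(0): 2 → c
t(19)+z(25): 44≡18 → s
c(2)+a(0): 2 → c
u(20)+z(25): 45≡19 → t
u(20)+a(0): 20 → u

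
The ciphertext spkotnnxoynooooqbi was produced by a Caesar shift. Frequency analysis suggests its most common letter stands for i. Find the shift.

The most frequent ciphertext letter is o (appears 6 times).
o is position 14; i is position 8.
Shift = 6.

6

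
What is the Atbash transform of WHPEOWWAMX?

DSKVLDDZNC

W(22) → D(3)
H(7) → S(18)
P(15) → K(10)
E(4) → V(21)
O(14) → L(11)
W(22) → D(3)
W(22) → D(3)
A(0) → Z(25)
M(12) → N(13)
X(23) → C(2)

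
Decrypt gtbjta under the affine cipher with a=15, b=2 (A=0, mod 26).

cptxpm

The inverse of 15 mod 26 is 7, since 15·7=105≡1. Apply D(y)=7·(y−2) mod 26:
g(6): 7·(6−2)=28≡2 → c
t(19): 7·(19−2)=119≡15 → p
b(1): 7·(1−2)=-7≡19 → t
j(9): 7·(9−2)=49≡23 → x
t(19): 7·(19−2)=119≡15 → p
a(0): 7·(0−2)=-14≡12 → m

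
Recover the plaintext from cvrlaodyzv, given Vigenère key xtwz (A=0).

Repeat the key across the ciphertext: xtwzxtwzxt
c(2)−x(23): -21≡5 → f
v(21)−t(19): 2 → c
r(17)−w(22): -5≡21 → v
l(11)−z(25): -14≡12 → m
a(0)−x(23): -23≡3 → d
o(14)−t(19): -5≡21 → v
d(3)−w(22): -19≡7 → h
y(24)−z(25): -1≡25 → z
z(25)−x(23): 2 → c
v(21)−t(19): 2 → c

fcvmdvhzcc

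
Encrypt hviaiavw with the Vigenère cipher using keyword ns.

unvsvsio

Repeat the key across the message: nsnsnsns
h(7)+n(13): 20 → u
v(21)+s(18): 39≡13 → n
i(8)+n(13): 21 → v
a(0)+s(18): 18 → s
i(8)+n(13): 21 → v
a(0)+s(18): 18 → s
v(21)+n(13): 34≡8 → i
w(22)+s(18): 40≡14 → o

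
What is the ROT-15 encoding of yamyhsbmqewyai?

y(24): 24+15=39≡13 → n
a(0): 0+15=15 → p
m(12): 12+15=27≡1 → b
y(24): 24+15=39≡13 → n
h(7): 7+15=22 → w
s(18): 18+15=33≡7 → h
b(1): 1+15=16 → q
m(12): 12+15=27≡1 → b
q(16): 16+15=31≡5 → f
e(4): 4+15=19 → t
w(22): 22+15=37≡11 → l
y(24): 24+15=39≡13 → n
a(0): 0+15=15 → p
i(8): 8+15=23 → x

npbnwhqbftlnpx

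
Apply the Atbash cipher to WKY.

W(22) → D(3)
K(10) → P(15)
Y(24) → B(1)

DPB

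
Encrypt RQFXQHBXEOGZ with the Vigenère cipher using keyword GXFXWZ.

Repeat the key across the message: GXFXWZGXFXWZ
R(17)+G(6): 23 → X
Q(16)+X(23): 39≡13 → N
F(5)+F(5): 10 → K
X(23)+X(23): 46≡20 → U
Q(16)+W(22): 38≡12 → M
H(7)+Z(25): 32≡6 → G
B(1)+G(6): 7 → H
X(23)+X(23): 46≡20 → U
E(4)+F(5): 9 → J
O(14)+X(23): 37≡11 → L
G(6)+W(22): 28≡2 → C
Z(25)+Z(25): 50≡24 → Y

XNKUMGHUJLCY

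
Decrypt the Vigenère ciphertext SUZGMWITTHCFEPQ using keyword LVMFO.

HZNBYLNHOTRKSKC

Repeat the key across the ciphertext: LVMFOLVMFOLVMFO
S(18)−L(11): 7 → H
U(20)−V(21): -1≡25 → Z
Z(25)−M(12): 13 → N
G(6)−F(5): 1 → B
M(12)−O(14): -2≡24 → Y
W(22)−L(11): 11 → L
I(8)−V(21): -13≡13 → N
T(19)−M(12): 7 → H
T(19)−F(5): 14 → O
H(7)−O(14): -7≡19 → T
C(2)−L(11): -9≡17 → R
F(5)−V(21): -16≡10 → K
E(4)−M(12): -8≡18 → S
P(15)−F(5): 10 → K
Q(16)−O(14): 2 → C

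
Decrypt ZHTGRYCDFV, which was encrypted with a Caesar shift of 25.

AIUHSZDEGW

Z(25): 25−25=0 → A
H(7): 7−25=-18≡8 → I
T(19): 19−25=-6≡20 → U
G(6): 6−25=-19≡7 → H
R(17): 17−25=-8≡18 → S
Y(24): 24−25=-1≡25 → Z
C(2): 2−25=-23≡3 → D
D(3): 3−25=-22≡4 → E
F(5): 5−25=-20≡6 → G
V(21): 21−25=-4≡22 → W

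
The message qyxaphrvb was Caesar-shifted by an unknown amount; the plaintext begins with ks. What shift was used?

6

From the crib: q(16)−k(10)=6, so the shift is 6.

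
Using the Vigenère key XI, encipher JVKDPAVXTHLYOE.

GDHLMISFQPIGLM

Repeat the key across the message: XIXIXIXIXIXIXI
J(9)+X(23): 32≡6 → G
V(21)+I(8): 29≡3 → D
K(10)+X(23): 33≡7 → H
D(3)+I(8): 11 → L
P(15)+X(23): 38≡12 → M
A(0)+I(8): 8 → I
V(21)+X(23): 44≡18 → S
X(23)+I(8): 31≡5 → F
T(19)+X(23): 42≡16 → Q
H(7)+I(8): 15 → P
L(11)+X(23): 34≡8 → I
Y(24)+I(8): 32≡6 → G
O(14)+X(23): 37≡11 → L
E(4)+I(8): 12 → M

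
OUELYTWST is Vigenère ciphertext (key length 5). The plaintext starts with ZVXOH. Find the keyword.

PZHXR

Subtract each crib letter from the matching ciphertext letter (mod 26):
O(14)−Z(25)=-11≡15 → P
U(20)−V(21)=-1≡25 → Z
E(4)−X(23)=-19≡7 → H
L(11)−O(14)=-3≡23 → X
Y(24)−H(7)=17 → R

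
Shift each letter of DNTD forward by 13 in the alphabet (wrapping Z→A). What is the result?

D(3): 3+13=16 → Q
N(13): 13+13=26≡0 → A
T(19): 19+13=32≡6 → G
D(3): 3+13=16 → Q

QAGQ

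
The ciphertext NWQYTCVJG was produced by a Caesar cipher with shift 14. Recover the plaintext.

ZICKFOHVS

N(13): 13−14=-1≡25 → Z
W(22): 22−14=8 → I
Q(16): 16−14=2 → C
Y(24): 24−14=10 → K
T(19): 19−14=5 → F
C(2): 2−14=-12≡14 → O
V(21): 21−14=7 → H
J(9): 9−14=-5≡21 → V
G(6): 6−14=-8≡18 → S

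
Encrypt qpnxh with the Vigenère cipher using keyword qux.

gjknb

Repeat the key across the message: quxqu
q(16)+q(16): 32≡6 → g
p(15)+u(20): 35≡9 → j
n(13)+x(23): 36≡10 → k
x(23)+q(16): 39≡13 → n
h(7)+u(20): 27≡1 → b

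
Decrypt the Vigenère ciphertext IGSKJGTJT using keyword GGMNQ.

CAGXTANXG

Repeat the key across the ciphertext: GGMNQGGMN
I(8)−G(6): 2 → C
G(6)−G(6): 0 → A
S(18)−M(12): 6 → G
K(10)−N(13): -3≡23 → X
J(9)−Q(16): -7≡19 → T
G(6)−G(6): 0 → A
T(19)−G(6): 13 → N
J(9)−M(12): -3≡23 → X
T(19)−N(13): 6 → G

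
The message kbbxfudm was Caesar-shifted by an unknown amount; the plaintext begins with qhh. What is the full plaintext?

From the crib: k(10)−q(16)=-6≡20, so the shift is 20.
Subtract 20 from each ciphertext letter:
k(10): 10−20=-10≡16 → q
b(1): 1−20=-19≡7 → h
b(1): 1−20=-19≡7 → h
x(23): 23−20=3 → d
f(5): 5−20=-15≡11 → l
u(20): 20−20=0 → a
d(3): 3−20=-17≡9 → j
m(12): 12−20=-8≡18 → s

qhhdlajs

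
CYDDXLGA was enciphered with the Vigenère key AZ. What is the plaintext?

CZDEXMGB

Repeat the key across the ciphertext: AZAZAZAZ
C(2)−A(0): 2 → C
Y(24)−Z(25): -1≡25 → Z
D(3)−A(0): 3 → D
D(3)−Z(25): -22≡4 → E
X(23)−A(0): 23 → X
L(11)−Z(25): -14≡12 → M
G(6)−A(0): 6 → G
A(0)−Z(25): -25≡1 → B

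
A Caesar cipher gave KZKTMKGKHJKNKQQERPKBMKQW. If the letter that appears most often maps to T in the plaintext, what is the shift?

The most frequent ciphertext letter is K (appears 8 times).
K is position 10; T is position 19.
Shift = -9≡17.

17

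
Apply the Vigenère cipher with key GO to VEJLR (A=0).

BSPZX

Repeat the key across the message: GOGOG
V(21)+G(6): 27≡1 → B
E(4)+O(14): 18 → S
J(9)+G(6): 15 → P
L(11)+O(14): 25 → Z
R(17)+G(6): 23 → X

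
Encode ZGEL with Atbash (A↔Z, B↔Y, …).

Z(25) → A(0)
G(6) → T(19)
E(4) → V(21)
L(11) → O(14)

ATVO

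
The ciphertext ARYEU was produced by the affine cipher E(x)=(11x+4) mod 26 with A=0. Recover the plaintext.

CNQAS

The inverse of 11 mod 26 is 19, since 11·19=209≡1. Apply D(y)=19·(y−4) mod 26:
A(0): 19·(0−4)=-76≡2 → C
R(17): 19·(17−4)=247≡13 → N
Y(24): 19·(24−4)=380≡16 → Q
E(4): 19·(4−4)=0 → A
U(20): 19·(20−4)=304≡18 → S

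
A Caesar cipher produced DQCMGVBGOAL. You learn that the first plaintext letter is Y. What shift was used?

5

From the crib: D(3)−Y(24)=-21≡5, so the shift is 5.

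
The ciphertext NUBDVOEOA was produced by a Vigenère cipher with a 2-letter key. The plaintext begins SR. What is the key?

Subtract each crib letter from the matching ciphertext letter (mod 26):
N(13)−S(18)=-5≡21 → V
U(20)−R(17)=3 → D

VD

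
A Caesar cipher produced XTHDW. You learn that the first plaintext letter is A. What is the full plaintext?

From the crib: X(23)−A(0)=23, so the shift is 23.
Subtract 23 from each ciphertext letter:
X(23): 23−23=0 → A
T(19): 19−23=-4≡22 → W
H(7): 7−23=-16≡10 → K
D(3): 3−23=-20≡6 → G
W(22): 22−23=-1≡25 → Z

AWKGZ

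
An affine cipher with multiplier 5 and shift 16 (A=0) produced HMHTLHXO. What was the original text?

TUTLZTRK

The inverse of 5 mod 26 is 21, since 5·21=105≡1. Apply D(y)=21·(y−16) mod 26:
H(7): 21·(7−16)=-189≡19 → T
M(12): 21·(12−16)=-84≡20 → U
H(7): 21·(7−16)=-189≡19 → T
T(19): 21·(19−16)=63≡11 → L
L(11): 21·(11−16)=-105≡25 → Z
H(7): 21·(7−16)=-189≡19 → T
X(23): 21·(23−16)=147≡17 → R
O(14): 21·(14−16)=-42≡10 → K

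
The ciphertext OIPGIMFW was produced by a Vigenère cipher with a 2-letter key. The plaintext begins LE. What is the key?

Subtract each crib letter from the matching ciphertext letter (mod 26):
O(14)−L(11)=3 → D
I(8)−E(4)=4 → E

DE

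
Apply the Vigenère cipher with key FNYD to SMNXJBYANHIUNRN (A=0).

Repeat the key across the message: FNYDFNYDFNYDFNY
S(18)+F(5): 23 → X
M(12)+N(13): 25 → Z
N(13)+Y(24): 37≡11 → L
X(23)+D(3): 26≡0 → A
J(9)+F(5): 14 → O
B(1)+N(13): 14 → O
Y(24)+Y(24): 48≡22 → W
A(0)+D(3): 3 → D
N(13)+F(5): 18 → S
H(7)+N(13): 20 → U
I(8)+Y(24): 32≡6 → G
U(20)+D(3): 23 → X
N(13)+F(5): 18 → S
R(17)+N(13): 30≡4 → E
N(13)+Y(24): 37≡11 → L

XZLAOOWDSUGXSEL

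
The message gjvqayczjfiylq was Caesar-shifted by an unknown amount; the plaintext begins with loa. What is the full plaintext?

loavfdheokndqv

From the crib: g(6)−l(11)=-5≡21, so the shift is 21.
Subtract 21 from each ciphertext letter:
g(6): 6−21=-15≡11 → l
j(9): 9−21=-12≡14 → o
v(21): 21−21=0 → a
q(16): 16−21=-5≡21 → v
a(0): 0−21=-21≡5 → f
y(24): 24−21=3 → d
c(2): 2−21=-19≡7 → h
z(25): 25−21=4 → e
j(9): 9−21=-12≡14 → o
f(5): 5−21=-16≡10 → k
i(8): 8−21=-13≡13 → n
y(24): 24−21=3 → d
l(11): 11−21=-10≡16 → q
q(16): 16−21=-5≡21 → v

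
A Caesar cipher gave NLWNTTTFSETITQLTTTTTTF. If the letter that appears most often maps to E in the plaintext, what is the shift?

The most frequent ciphertext letter is T (appears 11 times).
T is position 19; E is position 4.
Shift = 15.

15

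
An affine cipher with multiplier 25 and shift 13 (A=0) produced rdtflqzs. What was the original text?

The inverse of 25 mod 26 is 25, since 25·25=625≡1. Apply D(y)=25·(y−13) mod 26:
r(17): 25·(17−13)=100≡22 → w
d(3): 25·(3−13)=-250≡10 → k
t(19): 25·(19−13)=150≡20 → u
f(5): 25·(5−13)=-200≡8 → i
l(11): 25·(11−13)=-50≡2 → c
q(16): 25·(16−13)=75≡23 → x
z(25): 25·(25−13)=300≡14 → o
s(18): 25·(18−13)=125≡21 → v

wkuicxov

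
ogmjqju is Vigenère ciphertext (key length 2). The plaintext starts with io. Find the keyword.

gs

Subtract each crib letter from the matching ciphertext letter (mod 26):
o(14)−i(8)=6 → g
g(6)−o(14)=-8≡18 → s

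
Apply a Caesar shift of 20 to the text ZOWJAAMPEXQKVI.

TIQDUUGJYRKEPC

Z(25): 25+20=45≡19 → T
O(14): 14+20=34≡8 → I
W(22): 22+20=42≡16 → Q
J(9): 9+20=29≡3 → D
A(0): 0+20=20 → U
A(0): 0+20=20 → U
M(12): 12+20=32≡6 → G
P(15): 15+20=35≡9 → J
E(4): 4+20=24 → Y
X(23): 23+20=43≡17 → R
Q(16): 16+20=36≡10 → K
K(10): 10+20=30≡4 → E
V(21): 21+20=41≡15 → P
I(8): 8+20=28≡2 → C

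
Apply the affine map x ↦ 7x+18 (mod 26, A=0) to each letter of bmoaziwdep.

b(1): 7·1+18=25 → z
m(12): 7·12+18=102≡24 → y
o(14): 7·14+18=116≡12 → m
a(0): 7·0+18=18 → s
z(25): 7·25+18=193≡11 → l
i(8): 7·8+18=74≡22 → w
w(22): 7·22+18=172≡16 → q
d(3): 7·3+18=39≡13 → n
e(4): 7·4+18=46≡20 → u
p(15): 7·15+18=123≡19 → t

zymslwqnut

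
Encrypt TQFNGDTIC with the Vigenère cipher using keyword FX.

Repeat the key across the message: FXFXFXFXF
T(19)+F(5): 24 → Y
Q(16)+X(23): 39≡13 → N
F(5)+F(5): 10 → K
N(13)+X(23): 36≡10 → K
G(6)+F(5): 11 → L
D(3)+X(23): 26≡0 → A
T(19)+F(5): 24 → Y
I(8)+X(23): 31≡5 → F
C(2)+F(5): 7 → H

YNKKLAYFH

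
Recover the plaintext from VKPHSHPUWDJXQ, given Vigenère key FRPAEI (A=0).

Repeat the key across the ciphertext: FRPAEIFRPAEIF
V(21)−F(5): 16 → Q
K(10)−R(17): -7≡19 → T
P(15)−P(15): 0 → A
H(7)−A(0): 7 → H
S(18)−E(4): 14 → O
H(7)−I(8): -1≡25 → Z
P(15)−F(5): 10 → K
U(20)−R(17): 3 → D
W(22)−P(15): 7 → H
D(3)−A(0): 3 → D
J(9)−E(4): 5 → F
X(23)−I(8): 15 → P
Q(16)−F(5): 11 → L

QTAHOZKDHDFPL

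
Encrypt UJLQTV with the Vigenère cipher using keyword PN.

JWADII

Repeat the key across the message: PNPNPN
U(20)+P(15): 35≡9 → J
J(9)+N(13): 22 → W
L(11)+P(15): 26≡0 → A
Q(16)+N(13): 29≡3 → D
T(19)+P(15): 34≡8 → I
V(21)+N(13): 34≡8 → I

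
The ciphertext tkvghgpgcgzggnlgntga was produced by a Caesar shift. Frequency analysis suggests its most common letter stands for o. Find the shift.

18

The most frequent ciphertext letter is g (appears 8 times).
g is position 6; o is position 14.
Shift = -8≡18.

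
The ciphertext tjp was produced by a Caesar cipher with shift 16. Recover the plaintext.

dtz

t(19): 19−16=3 → d
j(9): 9−16=-7≡19 → t
p(15): 15−16=-1≡25 → z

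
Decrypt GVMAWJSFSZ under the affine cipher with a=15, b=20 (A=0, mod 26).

GHWQOBMZMJ

The inverse of 15 mod 26 is 7, since 15·7=105≡1. Apply D(y)=7·(y−20) mod 26:
G(6): 7·(6−20)=-98≡6 → G
V(21): 7·(21−20)=7 → H
M(12): 7·(12−20)=-56≡22 → W
A(0): 7·(0−20)=-140≡16 → Q
W(22): 7·(22−20)=14 → O
J(9): 7·(9−20)=-77≡1 → B
S(18): 7·(18−20)=-14≡12 → M
F(5): 7·(5−20)=-105≡25 → Z
S(18): 7·(18−20)=-14≡12 → M
Z(25): 7·(25−20)=35≡9 → J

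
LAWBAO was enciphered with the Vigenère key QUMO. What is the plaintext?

VGKNKU

Repeat the key across the ciphertext: QUMOQU
L(11)−Q(16): -5≡21 → V
A(0)−U(20): -20≡6 → G
W(22)−M(12): 10 → K
B(1)−O(14): -13≡13 → N
A(0)−Q(16): -16≡10 → K
O(14)−U(20): -6≡20 → U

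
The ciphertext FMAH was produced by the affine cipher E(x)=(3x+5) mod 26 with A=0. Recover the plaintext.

ALHS

The inverse of 3 mod 26 is 9, since 3·9=27≡1. Apply D(y)=9·(y−5) mod 26:
F(5): 9·(5−5)=0 → A
M(12): 9·(12−5)=63≡11 → L
A(0): 9·(0−5)=-45≡7 → H
H(7): 9·(7−5)=18 → S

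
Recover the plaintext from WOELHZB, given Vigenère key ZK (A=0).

Repeat the key across the ciphertext: ZKZKZKZ
W(22)−Z(25): -3≡23 → X
O(14)−K(10): 4 → E
E(4)−Z(25): -21≡5 → F
L(11)−K(10): 1 → B
H(7)−Z(25): -18≡8 → I
Z(25)−K(10): 15 → P
B(1)−Z(25): -24≡2 → C

XEFBIPC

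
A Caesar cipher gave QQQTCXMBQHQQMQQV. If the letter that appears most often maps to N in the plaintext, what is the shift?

The most frequent ciphertext letter is Q (appears 8 times).
Q is position 16; N is position 13.
Shift = 3.

3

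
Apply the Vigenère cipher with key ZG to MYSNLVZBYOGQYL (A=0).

LERTKBYHXUFWXR

Repeat the key across the message: ZGZGZGZGZGZGZG
M(12)+Z(25): 37≡11 → L
Y(24)+G(6): 30≡4 → E
S(18)+Z(25): 43≡17 → R
N(13)+G(6): 19 → T
L(11)+Z(25): 36≡10 → K
V(21)+G(6): 27≡1 → B
Z(25)+Z(25): 50≡24 → Y
B(1)+G(6): 7 → H
Y(24)+Z(25): 49≡23 → X
O(14)+G(6): 20 → U
G(6)+Z(25): 31≡5 → F
Q(16)+G(6): 22 → W
Y(24)+Z(25): 49≡23 → X
L(11)+G(6): 17 → R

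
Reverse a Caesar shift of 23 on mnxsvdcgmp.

m(12): 12−23=-11≡15 → p
n(13): 13−23=-10≡16 → q
x(23): 23−23=0 → a
s(18): 18−23=-5≡21 → v
v(21): 21−23=-2≡24 → y
d(3): 3−23=-20≡6 → g
c(2): 2−23=-21≡5 → f
g(6): 6−23=-17≡9 → j
m(12): 12−23=-11≡15 → p
p(15): 15−23=-8≡18 → s

pqavygfjps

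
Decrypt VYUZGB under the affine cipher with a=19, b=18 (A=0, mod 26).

HOWZYV

The inverse of 19 mod 26 is 11, since 19·11=209≡1. Apply D(y)=11·(y−18) mod 26:
V(21): 11·(21−18)=33≡7 → H
Y(24): 11·(24−18)=66≡14 → O
U(20): 11·(20−18)=22 → W
Z(25): 11·(25−18)=77≡25 → Z
G(6): 11·(6−18)=-132≡24 → Y
B(1): 11·(1−18)=-187≡21 → V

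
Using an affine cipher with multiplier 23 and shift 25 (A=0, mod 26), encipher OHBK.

JEWV

O(14): 23·14+25=347≡9 → J
H(7): 23·7+25=186≡4 → E
B(1): 23·1+25=48≡22 → W
K(10): 23·10+25=255≡21 → V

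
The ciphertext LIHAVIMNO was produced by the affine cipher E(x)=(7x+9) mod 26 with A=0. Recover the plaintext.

ELWVYLTIX

The inverse of 7 mod 26 is 15, since 7·15=105≡1. Apply D(y)=15·(y−9) mod 26:
L(11): 15·(11−9)=30≡4 → E
I(8): 15·(8−9)=-15≡11 → L
H(7): 15·(7−9)=-30≡22 → W
A(0): 15·(0−9)=-135≡21 → V
V(21): 15·(21−9)=180≡24 → Y
I(8): 15·(8−9)=-15≡11 → L
M(12): 15·(12−9)=45≡19 → T
N(13): 15·(13−9)=60≡8 → I
O(14): 15·(14−9)=75≡23 → X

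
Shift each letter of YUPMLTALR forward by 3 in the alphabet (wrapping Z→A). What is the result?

Y(24): 24+3=27≡1 → B
U(20): 20+3=23 → X
P(15): 15+3=18 → S
M(12): 12+3=15 → P
L(11): 11+3=14 → O
T(19): 19+3=22 → W
A(0): 0+3=3 → D
L(11): 11+3=14 → O
R(17): 17+3=20 → U

BXSPOWDOU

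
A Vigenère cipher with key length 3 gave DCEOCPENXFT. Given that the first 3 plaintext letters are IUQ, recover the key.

VIO

Subtract each crib letter from the matching ciphertext letter (mod 26):
D(3)−I(8)=-5≡21 → V
C(2)−U(20)=-18≡8 → I
E(4)−Q(16)=-12≡14 → O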